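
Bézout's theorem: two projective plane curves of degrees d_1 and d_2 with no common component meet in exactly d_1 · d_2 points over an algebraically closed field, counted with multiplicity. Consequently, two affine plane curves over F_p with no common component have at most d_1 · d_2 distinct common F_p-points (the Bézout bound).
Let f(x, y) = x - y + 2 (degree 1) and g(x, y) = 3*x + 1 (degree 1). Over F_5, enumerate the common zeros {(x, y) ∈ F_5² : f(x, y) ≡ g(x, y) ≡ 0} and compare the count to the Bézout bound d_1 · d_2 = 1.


Common zeros: {(3, 0)}; count = 1; Bézout bound = 1.

deg(f) = 1, deg(g) = 1, so Bézout bound = 1.
Scan x ∈ F_5. For each x, list the y ∈ F_5 with f(x, y) ≡ 0 and those with g(x, y) ≡ 0 (mod 5); the common zeros in that column are the intersection.
  x = 0: f ≡ 0 at y ∈ {2}; g ≡ 0 at y ∈ ∅; common: ∅.
  x = 1: f ≡ 0 at y ∈ {3}; g ≡ 0 at y ∈ ∅; common: ∅.
  x = 2: f ≡ 0 at y ∈ {4}; g ≡ 0 at y ∈ ∅; common: ∅.
  x = 3: f ≡ 0 at y ∈ {0}; g ≡ 0 at y ∈ {0, 1, 2, 3, 4}; common: {0}.
  x = 4: f ≡ 0 at y ∈ {1}; g ≡ 0 at y ∈ ∅; common: ∅.
Collecting: common zeros = {(3, 0)}, so the count is 1.
Comparison with the Bézout bound: 1 ≤ 1 = deg(f)·deg(g), as expected for curves with no common component (the bound is attained).


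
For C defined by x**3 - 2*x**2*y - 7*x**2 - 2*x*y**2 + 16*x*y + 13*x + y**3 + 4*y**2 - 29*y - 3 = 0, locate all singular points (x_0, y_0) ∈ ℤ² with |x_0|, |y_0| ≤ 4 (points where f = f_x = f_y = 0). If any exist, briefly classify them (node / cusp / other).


Singular points: {(3, 1)}; classification: cusp.

Compute partial derivatives:
  f_x = 3*x**2 - 4*x*y - 14*x - 2*y**2 + 16*y + 13.
  f_y = -2*x**2 - 4*x*y + 16*x + 3*y**2 + 8*y - 29.
Scan x_0 ∈ {−4, ..., 4}. For each x_0, f_y(x_0, y) is a polynomial in y; find its integer roots y ∈ {−4, ..., 4}, then test f_x and f at those candidates.
  x = -4: f_y(-4, y) = 3*y**2 + 24*y - 125; no integer root y with |y| ≤ 4.
  x = -3: f_y(-3, y) = 3*y**2 + 20*y - 95; no integer root y with |y| ≤ 4.
  x = -2: f_y(-2, y) = 3*y**2 + 16*y - 69; no integer root y with |y| ≤ 4.
  x = -1: f_y(-1, y) = 3*y**2 + 12*y - 47; no integer root y with |y| ≤ 4.
  x = 0: f_y(0, y) = 3*y**2 + 8*y - 29; no integer root y with |y| ≤ 4.
  x = 1: f_y(1, y) = 3*y**2 + 4*y - 15; vanishes at y ∈ {-3}. (1, -3): f_x = -52 ≠ 0.
  x = 2: f_y(2, y) = 3*y**2 - 5; no integer root y with |y| ≤ 4.
  x = 3: f_y(3, y) = 3*y**2 - 4*y + 1; vanishes at y ∈ {1}. (3, 1): f_x = 0, f = 0 — SINGULAR.
  x = 4: f_y(4, y) = 3*y**2 - 8*y + 3; no integer root y with |y| ≤ 4.
Only singular point on the grid: (3, 1).
Classify: substitute x = 3 + u, y = 1 + v and expand: f = u**3 - 2*u**2*v - 2*u*v**2 + v**3 + v**2.
No constant or linear terms (consistent with a singular point). Quadratic part: v**2. Cubic part: u**3 - 2*u**2*v - 2*u*v**2 + v**3.
The quadratic part v**2 is a perfect square, so there is a single (double) tangent line v = 0, i.e. y = 1. Restricting the cubic part to that line (v = 0) leaves u**3 ≠ 0, so f is not divisible by v and the branch is v² ≈ -u**3 to lowest order — this is a cusp.
Classification: cusp.


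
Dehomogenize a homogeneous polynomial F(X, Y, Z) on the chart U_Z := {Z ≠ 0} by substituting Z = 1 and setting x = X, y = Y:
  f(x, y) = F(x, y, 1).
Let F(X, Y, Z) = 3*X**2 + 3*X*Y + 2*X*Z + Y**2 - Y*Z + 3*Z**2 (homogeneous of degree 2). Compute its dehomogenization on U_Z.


f(x, y) = 3*x**2 + 3*x*y + 2*x + y**2 - y + 3

On U_Z we set Z = 1. Each monomial c·X^i·Y^j·Z^k in F becomes c·x^i·y^j·1^k = c·x^i·y^j.
Substituting Z = 1: F(X, Y, 1) = 3*x**2 + 3*x*y + 2*x + y**2 - y + 3.
Note: deg(f) ≤ deg(F) = 2; strict inequality happens when F is divisible by Z (lost terms).


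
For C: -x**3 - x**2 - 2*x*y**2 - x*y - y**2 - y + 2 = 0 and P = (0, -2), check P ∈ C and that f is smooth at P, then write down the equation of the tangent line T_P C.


Tangent line at P: -6*x + 3*y + 6 = 0.

Step 1: f(0, -2) = 0, so P lies on C.
Step 2: partial derivatives
  f_x(x, y) = -3*x**2 - 2*x - 2*y**2 - y, f_y(x, y) = -4*x*y - x - 2*y - 1.
  f_x(P) = -6, f_y(P) = 3 (gradient nonzero, so P is smooth).
Step 3: tangent line at P: -6·(x − 0) + 3·(y − -2) = 0.
Expanding: -6*x + 3*y + 6 = 0.


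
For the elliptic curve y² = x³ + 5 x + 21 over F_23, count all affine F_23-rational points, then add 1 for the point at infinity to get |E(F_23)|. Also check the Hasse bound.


Affine points = {(1, 2), (1, 21), (2, 4), (2, 19), (4, 6), (4, 17), (7, 10), (7, 13), (9, 6), (9, 17), (10, 6), (10, 17), (11, 2), (11, 21), (13, 11), (13, 12), (14, 11), (14, 12), (18, 3), (18, 20), (19, 11), (19, 12), (20, 5), (20, 18), (21, 7), (21, 16)}; affine count = 26; |E(F_23)| = 27.

Discriminant check: Δ ∝ 4a³ + 27b² = 4·5³ + 27·21² = 4·125 + 27·441 ≡ 10 (mod 23). Nonzero ⇒ E is nonsingular.
For each x ∈ F_23, compute rhs = x³ + 5·x + 21 mod 23, then count y ∈ F_23 with y² ≡ rhs.
  x = 0: rhs = 21, matching y values: none (0 points).
  x = 1: rhs = 4, matching y values: 2, 21 (2 points).
  x = 2: rhs = 16, matching y values: 4, 19 (2 points).
  x = 3: rhs = 17, matching y values: none (0 points).
  x = 4: rhs = 13, matching y values: 6, 17 (2 points).
  x = 5: rhs = 10, matching y values: none (0 points).
  x = 6: rhs = 14, matching y values: none (0 points).
  x = 7: rhs = 8, matching y values: 10, 13 (2 points).
  x = 8: rhs = 21, matching y values: none (0 points).
  x = 9: rhs = 13, matching y values: 6, 17 (2 points).
  x = 10: rhs = 13, matching y values: 6, 17 (2 points).
  x = 11: rhs = 4, matching y values: 2, 21 (2 points).
  x = 12: rhs = 15, matching y values: none (0 points).
  x = 13: rhs = 6, matching y values: 11, 12 (2 points).
  x = 14: rhs = 6, matching y values: 11, 12 (2 points).
  x = 15: rhs = 21, matching y values: none (0 points).
  x = 16: rhs = 11, matching y values: none (0 points).
  x = 17: rhs = 5, matching y values: none (0 points).
  x = 18: rhs = 9, matching y values: 3, 20 (2 points).
  x = 19: rhs = 6, matching y values: 11, 12 (2 points).
  x = 20: rhs = 2, matching y values: 5, 18 (2 points).
  x = 21: rhs = 3, matching y values: 7, 16 (2 points).
  x = 22: rhs = 15, matching y values: none (0 points).
Total affine count: 26.
Full point count |E(F_23)| = 26 + 1 = 27.
Hasse bound: |27 − (23+1)| = |3| = 3 ≤ 2√23 ≈ 9.5917 ✓.


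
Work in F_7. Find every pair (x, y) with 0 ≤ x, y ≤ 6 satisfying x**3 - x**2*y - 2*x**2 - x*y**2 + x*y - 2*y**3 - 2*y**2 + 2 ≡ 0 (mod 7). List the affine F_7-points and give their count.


Affine F_7-points: {(0, 3), (1, 4), (1, 6), (3, 6), (4, 1), (4, 4), (4, 6), (5, 0), (5, 2), (5, 5), (6, 3)}; count = 11.

For each of the 49 pairs (x, y) ∈ F_7², evaluate f(x, y) mod 7. Record the zeros.
  x = 0: [0↦2, 1↦5, 2↦6, 3↦0, 4↦3, 5↦3, 6↦2]  zeros at y ∈ {3}
  x = 1: [0↦1, 1↦3, 2↦1, 3↦4, 4↦0, 5↦5, 6↦0]  zeros at y ∈ {4, 6}
  x = 2: [0↦2, 1↦1, 2↦1, 3↦4, 4↦5, 5↦6, 6↦2]  zeros at y ∈ ∅
  x = 3: [0↦4, 1↦5, 2↦5, 3↦6, 4↦3, 5↦5, 6↦0]  zeros at y ∈ {6}
  x = 4: [0↦6, 1↦0, 2↦5, 3↦2, 4↦0, 5↦1, 6↦0]  zeros at y ∈ {1, 4, 6}
  x = 5: [0↦0, 1↦6, 2↦0, 3↦5, 4↦2, 5↦0, 6↦1]  zeros at y ∈ {0, 2, 5}
  x = 6: [0↦6, 1↦1, 2↦3, 3↦0, 4↦1, 5↦1, 6↦2]  zeros at y ∈ {3}
Collecting zeros: affine points = {(0, 3), (1, 4), (1, 6), (3, 6), (4, 1), (4, 4), (4, 6), (5, 0), (5, 2), (5, 5), (6, 3)}.
Total count |C(F_7)_aff| = 11.


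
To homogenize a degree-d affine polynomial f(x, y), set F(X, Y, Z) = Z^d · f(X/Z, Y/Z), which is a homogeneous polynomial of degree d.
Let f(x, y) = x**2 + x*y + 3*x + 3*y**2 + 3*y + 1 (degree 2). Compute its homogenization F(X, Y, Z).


F(X, Y, Z) = X**2 + X*Y + 3*X*Z + 3*Y**2 + 3*Y*Z + Z**2

deg(f) = 2.
Substitute x = X/Z, y = Y/Z into f, then multiply by Z^2.
  monomial 1·x^2·y^0 ↦ 1·X^2·Y^0·Z^0.
  monomial 1·x^1·y^1 ↦ 1·X^1·Y^1·Z^0.
  monomial 3·x^1·y^0 ↦ 3·X^1·Y^0·Z^1.
  monomial 3·x^0·y^2 ↦ 3·X^0·Y^2·Z^0.
  monomial 3·x^0·y^1 ↦ 3·X^0·Y^1·Z^1.
  monomial 1·x^0·y^0 ↦ 1·X^0·Y^0·Z^2.
Collecting: F(X, Y, Z) = X**2 + X*Y + 3*X*Z + 3*Y**2 + 3*Y*Z + Z**2.


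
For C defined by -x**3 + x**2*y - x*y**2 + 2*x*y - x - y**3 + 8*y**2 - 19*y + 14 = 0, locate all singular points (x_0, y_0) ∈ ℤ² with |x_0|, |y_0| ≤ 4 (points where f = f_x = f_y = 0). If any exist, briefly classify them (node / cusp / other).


Singular points: {(1, 2)}; classification: node.

Compute partial derivatives:
  f_x = -3*x**2 + 2*x*y - y**2 + 2*y - 1.
  f_y = x**2 - 2*x*y + 2*x - 3*y**2 + 16*y - 19.
Scan x_0 ∈ {−4, ..., 4}. For each x_0, f_y(x_0, y) is a polynomial in y; find its integer roots y ∈ {−4, ..., 4}, then test f_x and f at those candidates.
  x = -4: f_y(-4, y) = -3*y**2 + 24*y - 11; no integer root y with |y| ≤ 4.
  x = -3: f_y(-3, y) = -3*y**2 + 22*y - 16; no integer root y with |y| ≤ 4.
  x = -2: f_y(-2, y) = -3*y**2 + 20*y - 19; no integer root y with |y| ≤ 4.
  x = -1: f_y(-1, y) = -3*y**2 + 18*y - 20; no integer root y with |y| ≤ 4.
  x = 0: f_y(0, y) = -3*y**2 + 16*y - 19; no integer root y with |y| ≤ 4.
  x = 1: f_y(1, y) = -3*y**2 + 14*y - 16; vanishes at y ∈ {2}. (1, 2): f_x = 0, f = 0 — SINGULAR.
  x = 2: f_y(2, y) = -3*y**2 + 12*y - 11; no integer root y with |y| ≤ 4.
  x = 3: f_y(3, y) = -3*y**2 + 10*y - 4; no integer root y with |y| ≤ 4.
  x = 4: f_y(4, y) = -3*y**2 + 8*y + 5; no integer root y with |y| ≤ 4.
Only singular point on the grid: (1, 2).
Classify: substitute x = 1 + u, y = 2 + v and expand: f = -u**3 + u**2*v - u**2 - u*v**2 - v**3 + v**2.
No constant or linear terms (consistent with a singular point). Quadratic part: -u**2 + v**2. Cubic part: -u**3 + u**2*v - u*v**2 - v**3.
The quadratic part v**2 - u**2 = (v − u)(v + u) splits into two distinct linear factors, so there are two distinct tangent lines y − 2 = ±(x − 1) — this is a node (ordinary double point).
Classification: node.


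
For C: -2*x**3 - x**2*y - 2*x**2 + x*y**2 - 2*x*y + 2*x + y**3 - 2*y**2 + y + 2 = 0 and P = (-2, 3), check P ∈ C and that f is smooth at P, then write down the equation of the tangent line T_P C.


Tangent line at P: x + 4*y - 10 = 0.

Step 1: f(-2, 3) = 0, so P lies on C.
Step 2: partial derivatives
  f_x(x, y) = -6*x**2 - 2*x*y - 4*x + y**2 - 2*y + 2, f_y(x, y) = -x**2 + 2*x*y - 2*x + 3*y**2 - 4*y + 1.
  f_x(P) = 1, f_y(P) = 4 (gradient nonzero, so P is smooth).
Step 3: tangent line at P: 1·(x − -2) + 4·(y − 3) = 0.
Expanding: x + 4*y - 10 = 0.


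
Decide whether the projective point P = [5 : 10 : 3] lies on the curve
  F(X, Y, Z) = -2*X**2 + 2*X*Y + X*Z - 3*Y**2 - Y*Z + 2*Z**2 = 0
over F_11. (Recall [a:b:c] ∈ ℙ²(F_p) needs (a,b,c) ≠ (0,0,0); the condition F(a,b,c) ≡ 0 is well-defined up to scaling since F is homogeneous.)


F(5,10,3) ≡ 6 (mod 11); P is NOT on the curve.

Evaluate F(5, 10, 3) term-by-term (mod 11).
  -2*X**2 ↦ -2·25·1·1 = -50
  2*X*Y ↦ 2·5·10·1 = 100
  X*Z ↦ 1·5·1·3 = 15
  -3*Y**2 ↦ -3·1·100·1 = -300
  -Y*Z ↦ -1·1·10·3 = -30
  2*Z**2 ↦ 2·1·1·9 = 18
Sum: F(5, 10, 3) = (-50) + (100) + (15) + (-300) + (-30) + (18) = -247.
Reducing mod 11: -247 ≡ 6 (mod 11).
Since F(a, b, c) ≡ 6 ≠ 0 (mod 11), P does NOT lie on the curve.


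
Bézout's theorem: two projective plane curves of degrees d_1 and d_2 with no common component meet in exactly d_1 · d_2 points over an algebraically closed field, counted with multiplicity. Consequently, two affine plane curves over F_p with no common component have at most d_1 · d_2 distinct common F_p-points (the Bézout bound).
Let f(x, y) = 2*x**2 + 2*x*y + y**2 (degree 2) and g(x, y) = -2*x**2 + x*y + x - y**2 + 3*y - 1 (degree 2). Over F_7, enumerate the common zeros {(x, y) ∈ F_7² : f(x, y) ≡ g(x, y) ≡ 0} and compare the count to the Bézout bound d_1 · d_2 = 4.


Common zeros: ∅; count = 0; Bézout bound = 4.

deg(f) = 2, deg(g) = 2, so Bézout bound = 4.
Scan x ∈ F_7. For each x, list the y ∈ F_7 with f(x, y) ≡ 0 and those with g(x, y) ≡ 0 (mod 7); the common zeros in that column are the intersection.
  x = 0: f ≡ 0 at y ∈ {0}; g ≡ 0 at y ∈ ∅; common: ∅.
  x = 1: f ≡ 0 at y ∈ ∅; g ≡ 0 at y ∈ {5, 6}; common: ∅.
  x = 2: f ≡ 0 at y ∈ ∅; g ≡ 0 at y ∈ {0, 5}; common: ∅.
  x = 3: f ≡ 0 at y ∈ ∅; g ≡ 0 at y ∈ {3}; common: ∅.
  x = 4: f ≡ 0 at y ∈ ∅; g ≡ 0 at y ∈ ∅; common: ∅.
  x = 5: f ≡ 0 at y ∈ ∅; g ≡ 0 at y ∈ ∅; common: ∅.
  x = 6: f ≡ 0 at y ∈ ∅; g ≡ 0 at y ∈ {3, 6}; common: ∅.
Collecting: common zeros = ∅, so the count is 0.
Comparison with the Bézout bound: 0 ≤ 4 = deg(f)·deg(g), as expected for curves with no common component (the affine F_7-count falls short of the bound because intersections may lie at infinity, over extension fields, or carry multiplicity).


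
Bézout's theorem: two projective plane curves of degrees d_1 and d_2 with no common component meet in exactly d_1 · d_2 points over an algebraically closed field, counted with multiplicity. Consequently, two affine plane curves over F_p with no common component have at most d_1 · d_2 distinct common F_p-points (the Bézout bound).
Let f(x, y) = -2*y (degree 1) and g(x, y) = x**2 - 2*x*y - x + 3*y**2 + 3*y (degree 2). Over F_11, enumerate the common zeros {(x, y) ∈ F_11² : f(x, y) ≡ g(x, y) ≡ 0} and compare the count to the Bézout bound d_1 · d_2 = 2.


Common zeros: {(0, 0), (1, 0)}; count = 2; Bézout bound = 2.

deg(f) = 1, deg(g) = 2, so Bézout bound = 2.
Scan x ∈ F_11. For each x, list the y ∈ F_11 with f(x, y) ≡ 0 and those with g(x, y) ≡ 0 (mod 11); the common zeros in that column are the intersection.
  x = 0: f ≡ 0 at y ∈ {0}; g ≡ 0 at y ∈ {0, 10}; common: {0}.
  x = 1: f ≡ 0 at y ∈ {0}; g ≡ 0 at y ∈ {0, 7}; common: {0}.
  x = 2: f ≡ 0 at y ∈ {0}; g ≡ 0 at y ∈ ∅; common: ∅.
  x = 3: f ≡ 0 at y ∈ {0}; g ≡ 0 at y ∈ {5, 7}; common: ∅.
  x = 4: f ≡ 0 at y ∈ {0}; g ≡ 0 at y ∈ ∅; common: ∅.
  x = 5: f ≡ 0 at y ∈ {0}; g ≡ 0 at y ∈ ∅; common: ∅.
  x = 6: f ≡ 0 at y ∈ {0}; g ≡ 0 at y ∈ ∅; common: ∅.
  x = 7: f ≡ 0 at y ∈ {0}; g ≡ 0 at y ∈ ∅; common: ∅.
  x = 8: f ≡ 0 at y ∈ {0}; g ≡ 0 at y ∈ {3, 5}; common: ∅.
  x = 9: f ≡ 0 at y ∈ {0}; g ≡ 0 at y ∈ ∅; common: ∅.
  x = 10: f ≡ 0 at y ∈ {0}; g ≡ 0 at y ∈ {3, 10}; common: ∅.
Collecting: common zeros = {(0, 0), (1, 0)}, so the count is 2.
Comparison with the Bézout bound: 2 ≤ 2 = deg(f)·deg(g), as expected for curves with no common component (the bound is attained).


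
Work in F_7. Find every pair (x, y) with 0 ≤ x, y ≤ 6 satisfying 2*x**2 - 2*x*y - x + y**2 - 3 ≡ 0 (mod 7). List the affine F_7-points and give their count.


Affine F_7-points: {(2, 1), (2, 3), (3, 1), (3, 5), (5, 0), (5, 3), (6, 0), (6, 5)}; count = 8.

For each of the 49 pairs (x, y) ∈ F_7², evaluate f(x, y) mod 7. Record the zeros.
  x = 0: [0↦4, 1↦5, 2↦1, 3↦6, 4↦6, 5↦1, 6↦5]  zeros at y ∈ ∅
  x = 1: [0↦5, 1↦4, 2↦5, 3↦1, 4↦6, 5↦6, 6↦1]  zeros at y ∈ ∅
  x = 2: [0↦3, 1↦0, 2↦6, 3↦0, 4↦3, 5↦1, 6↦1]  zeros at y ∈ {1, 3}
  x = 3: [0↦5, 1↦0, 2↦4, 3↦3, 4↦4, 5↦0, 6↦5]  zeros at y ∈ {1, 5}
  x = 4: [0↦4, 1↦4, 2↦6, 3↦3, 4↦2, 5↦3, 6↦6]  zeros at y ∈ ∅
  x = 5: [0↦0, 1↦5, 2↦5, 3↦0, 4↦4, 5↦3, 6↦4]  zeros at y ∈ {0, 3}
  x = 6: [0↦0, 1↦3, 2↦1, 3↦1, 4↦3, 5↦0, 6↦6]  zeros at y ∈ {0, 5}
Collecting zeros: affine points = {(2, 1), (2, 3), (3, 1), (3, 5), (5, 0), (5, 3), (6, 0), (6, 5)}.
Total count |C(F_7)_aff| = 8.


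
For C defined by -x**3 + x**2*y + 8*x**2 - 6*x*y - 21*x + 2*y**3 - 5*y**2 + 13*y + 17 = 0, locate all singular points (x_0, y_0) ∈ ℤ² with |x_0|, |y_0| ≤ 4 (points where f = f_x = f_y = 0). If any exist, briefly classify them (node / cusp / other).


Singular points: {(3, 1)}; classification: cusp.

Compute partial derivatives:
  f_x = -3*x**2 + 2*x*y + 16*x - 6*y - 21.
  f_y = x**2 - 6*x + 6*y**2 - 10*y + 13.
Scan x_0 ∈ {−4, ..., 4}. For each x_0, f_y(x_0, y) is a polynomial in y; find its integer roots y ∈ {−4, ..., 4}, then test f_x and f at those candidates.
  x = -4: f_y(-4, y) = 6*y**2 - 10*y + 53; no integer root y with |y| ≤ 4.
  x = -3: f_y(-3, y) = 6*y**2 - 10*y + 40; no integer root y with |y| ≤ 4.
  x = -2: f_y(-2, y) = 6*y**2 - 10*y + 29; no integer root y with |y| ≤ 4.
  x = -1: f_y(-1, y) = 6*y**2 - 10*y + 20; no integer root y with |y| ≤ 4.
  x = 0: f_y(0, y) = 6*y**2 - 10*y + 13; no integer root y with |y| ≤ 4.
  x = 1: f_y(1, y) = 6*y**2 - 10*y + 8; no integer root y with |y| ≤ 4.
  x = 2: f_y(2, y) = 6*y**2 - 10*y + 5; no integer root y with |y| ≤ 4.
  x = 3: f_y(3, y) = 6*y**2 - 10*y + 4; vanishes at y ∈ {1}. (3, 1): f_x = 0, f = 0 — SINGULAR.
  x = 4: f_y(4, y) = 6*y**2 - 10*y + 5; no integer root y with |y| ≤ 4.
Only singular point on the grid: (3, 1).
Classify: substitute x = 3 + u, y = 1 + v and expand: f = -u**3 + u**2*v + 2*v**3 + v**2.
No constant or linear terms (consistent with a singular point). Quadratic part: v**2. Cubic part: -u**3 + u**2*v + 2*v**3.
The quadratic part v**2 is a perfect square, so there is a single (double) tangent line v = 0, i.e. y = 1. Restricting the cubic part to that line (v = 0) leaves -u**3 ≠ 0, so f is not divisible by v and the branch is v² ≈ u**3 to lowest order — this is a cusp.
Classification: cusp.


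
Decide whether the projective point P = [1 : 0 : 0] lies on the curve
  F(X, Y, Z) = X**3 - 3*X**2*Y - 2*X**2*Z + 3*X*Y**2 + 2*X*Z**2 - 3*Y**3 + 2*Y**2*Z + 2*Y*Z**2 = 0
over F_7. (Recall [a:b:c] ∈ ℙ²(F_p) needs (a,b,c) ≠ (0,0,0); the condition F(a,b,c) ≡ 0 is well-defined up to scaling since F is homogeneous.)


F(1,0,0) ≡ 1 (mod 7); P is NOT on the curve.

Evaluate F(1, 0, 0) term-by-term (mod 7).
  X**3 ↦ 1·1·1·1 = 1
  -3*X**2*Y ↦ -3·1·0·1 = 0
  -2*X**2*Z ↦ -2·1·1·0 = 0
  3*X*Y**2 ↦ 3·1·0·1 = 0
  2*X*Z**2 ↦ 2·1·1·0 = 0
  -3*Y**3 ↦ -3·1·0·1 = 0
  2*Y**2*Z ↦ 2·1·0·0 = 0
  2*Y*Z**2 ↦ 2·1·0·0 = 0
Sum: F(1, 0, 0) = (1) + (0) + (0) + (0) + (0) + (0) + (0) + (0) = 1.
Reducing mod 7: 1 ≡ 1 (mod 7).
Since F(a, b, c) ≡ 1 ≠ 0 (mod 7), P does NOT lie on the curve.


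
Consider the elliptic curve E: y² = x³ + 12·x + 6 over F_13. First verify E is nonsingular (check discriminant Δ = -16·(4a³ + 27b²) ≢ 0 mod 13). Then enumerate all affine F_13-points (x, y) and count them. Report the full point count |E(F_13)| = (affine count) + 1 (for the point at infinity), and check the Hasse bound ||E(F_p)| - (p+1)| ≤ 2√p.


Affine points = {(2, 5), (2, 8), (3, 2), (3, 11), (4, 1), (4, 12), (5, 3), (5, 10), (7, 2), (7, 11), (8, 4), (8, 9), (11, 0)}; affine count = 13; |E(F_13)| = 14.

Discriminant check: Δ ∝ 4a³ + 27b² = 4·12³ + 27·6² = 4·1728 + 27·36 ≡ 6 (mod 13). Nonzero ⇒ E is nonsingular.
For each x ∈ F_13, compute rhs = x³ + 12·x + 6 mod 13, then count y ∈ F_13 with y² ≡ rhs.
  x = 0: rhs = 6, matching y values: none (0 points).
  x = 1: rhs = 6, matching y values: none (0 points).
  x = 2: rhs = 12, matching y values: 5, 8 (2 points).
  x = 3: rhs = 4, matching y values: 2, 11 (2 points).
  x = 4: rhs = 1, matching y values: 1, 12 (2 points).
  x = 5: rhs = 9, matching y values: 3, 10 (2 points).
  x = 6: rhs = 8, matching y values: none (0 points).
  x = 7: rhs = 4, matching y values: 2, 11 (2 points).
  x = 8: rhs = 3, matching y values: 4, 9 (2 points).
  x = 9: rhs = 11, matching y values: none (0 points).
  x = 10: rhs = 8, matching y values: none (0 points).
  x = 11: rhs = 0, matching y values: 0 (1 points).
  x = 12: rhs = 6, matching y values: none (0 points).
Total affine count: 13.
Full point count |E(F_13)| = 13 + 1 = 14.
Hasse bound: |14 − (13+1)| = |0| = 0 ≤ 2√13 ≈ 7.2111 ✓.


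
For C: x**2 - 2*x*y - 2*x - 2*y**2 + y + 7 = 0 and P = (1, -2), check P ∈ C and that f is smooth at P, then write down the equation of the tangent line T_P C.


Tangent line at P: 4*x + 7*y + 10 = 0.

Step 1: f(1, -2) = 0, so P lies on C.
Step 2: partial derivatives
  f_x(x, y) = 2*x - 2*y - 2, f_y(x, y) = -2*x - 4*y + 1.
  f_x(P) = 4, f_y(P) = 7 (gradient nonzero, so P is smooth).
Step 3: tangent line at P: 4·(x − 1) + 7·(y − -2) = 0.
Expanding: 4*x + 7*y + 10 = 0.


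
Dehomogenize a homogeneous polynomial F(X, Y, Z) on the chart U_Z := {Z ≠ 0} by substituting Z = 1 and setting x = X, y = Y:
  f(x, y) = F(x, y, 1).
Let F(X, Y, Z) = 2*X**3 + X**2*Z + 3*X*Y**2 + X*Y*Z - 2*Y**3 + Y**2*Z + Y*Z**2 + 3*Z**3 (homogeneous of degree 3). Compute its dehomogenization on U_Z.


f(x, y) = 2*x**3 + x**2 + 3*x*y**2 + x*y - 2*y**3 + y**2 + y + 3

On U_Z we set Z = 1. Each monomial c·X^i·Y^j·Z^k in F becomes c·x^i·y^j·1^k = c·x^i·y^j.
Substituting Z = 1: F(X, Y, 1) = 2*x**3 + x**2 + 3*x*y**2 + x*y - 2*y**3 + y**2 + y + 3.
Note: deg(f) ≤ deg(F) = 3; strict inequality happens when F is divisible by Z (lost terms).


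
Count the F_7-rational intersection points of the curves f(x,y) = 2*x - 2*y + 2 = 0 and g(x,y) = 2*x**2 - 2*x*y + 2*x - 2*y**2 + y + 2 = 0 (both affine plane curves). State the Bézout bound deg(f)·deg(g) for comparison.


Common zeros: ∅; count = 0; Bézout bound = 2.

deg(f) = 1, deg(g) = 2, so Bézout bound = 2.
Scan x ∈ F_7. For each x, list the y ∈ F_7 with f(x, y) ≡ 0 and those with g(x, y) ≡ 0 (mod 7); the common zeros in that column are the intersection.
  x = 0: f ≡ 0 at y ∈ {1}; g ≡ 0 at y ∈ ∅; common: ∅.
  x = 1: f ≡ 0 at y ∈ {2}; g ≡ 0 at y ∈ {5}; common: ∅.
  x = 2: f ≡ 0 at y ∈ {3}; g ≡ 0 at y ∈ {0, 2}; common: ∅.
  x = 3: f ≡ 0 at y ∈ {4}; g ≡ 0 at y ∈ {3, 5}; common: ∅.
  x = 4: f ≡ 0 at y ∈ {5}; g ≡ 0 at y ∈ {0}; common: ∅.
  x = 5: f ≡ 0 at y ∈ {6}; g ≡ 0 at y ∈ ∅; common: ∅.
  x = 6: f ≡ 0 at y ∈ {0}; g ≡ 0 at y ∈ {2, 3}; common: ∅.
Collecting: common zeros = ∅, so the count is 0.
Comparison with the Bézout bound: 0 ≤ 2 = deg(f)·deg(g), as expected for curves with no common component (the affine F_7-count falls short of the bound because intersections may lie at infinity, over extension fields, or carry multiplicity).


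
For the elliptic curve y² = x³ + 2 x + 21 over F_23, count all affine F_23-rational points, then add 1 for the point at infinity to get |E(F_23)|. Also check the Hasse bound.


Affine points = {(1, 1), (1, 22), (3, 10), (3, 13), (4, 1), (4, 22), (5, 8), (5, 15), (9, 3), (9, 20), (10, 11), (10, 12), (12, 5), (12, 18), (13, 6), (13, 17), (16, 3), (16, 20), (17, 0), (18, 1), (18, 22), (19, 8), (19, 15), (21, 3), (21, 20), (22, 8), (22, 15)}; affine count = 27; |E(F_23)| = 28.

Discriminant check: Δ ∝ 4a³ + 27b² = 4·2³ + 27·21² = 4·8 + 27·441 ≡ 2 (mod 23). Nonzero ⇒ E is nonsingular.
For each x ∈ F_23, compute rhs = x³ + 2·x + 21 mod 23, then count y ∈ F_23 with y² ≡ rhs.
  x = 0: rhs = 21, matching y values: none (0 points).
  x = 1: rhs = 1, matching y values: 1, 22 (2 points).
  x = 2: rhs = 10, matching y values: none (0 points).
  x = 3: rhs = 8, matching y values: 10, 13 (2 points).
  x = 4: rhs = 1, matching y values: 1, 22 (2 points).
  x = 5: rhs = 18, matching y values: 8, 15 (2 points).
  x = 6: rhs = 19, matching y values: none (0 points).
  x = 7: rhs = 10, matching y values: none (0 points).
  x = 8: rhs = 20, matching y values: none (0 points).
  x = 9: rhs = 9, matching y values: 3, 20 (2 points).
  x = 10: rhs = 6, matching y values: 11, 12 (2 points).
  x = 11: rhs = 17, matching y values: none (0 points).
  x = 12: rhs = 2, matching y values: 5, 18 (2 points).
  x = 13: rhs = 13, matching y values: 6, 17 (2 points).
  x = 14: rhs = 10, matching y values: none (0 points).
  x = 15: rhs = 22, matching y values: none (0 points).
  x = 16: rhs = 9, matching y values: 3, 20 (2 points).
  x = 17: rhs = 0, matching y values: 0 (1 points).
  x = 18: rhs = 1, matching y values: 1, 22 (2 points).
  x = 19: rhs = 18, matching y values: 8, 15 (2 points).
  x = 20: rhs = 11, matching y values: none (0 points).
  x = 21: rhs = 9, matching y values: 3, 20 (2 points).
  x = 22: rhs = 18, matching y values: 8, 15 (2 points).
Total affine count: 27.
Full point count |E(F_23)| = 27 + 1 = 28.
Hasse bound: |28 − (23+1)| = |4| = 4 ≤ 2√23 ≈ 9.5917 ✓.


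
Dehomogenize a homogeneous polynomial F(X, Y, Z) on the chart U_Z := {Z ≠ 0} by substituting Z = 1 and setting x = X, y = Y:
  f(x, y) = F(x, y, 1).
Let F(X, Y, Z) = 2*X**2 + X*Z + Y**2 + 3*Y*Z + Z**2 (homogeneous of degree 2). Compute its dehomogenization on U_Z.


f(x, y) = 2*x**2 + x + y**2 + 3*y + 1

On U_Z we set Z = 1. Each monomial c·X^i·Y^j·Z^k in F becomes c·x^i·y^j·1^k = c·x^i·y^j.
Substituting Z = 1: F(X, Y, 1) = 2*x**2 + x + y**2 + 3*y + 1.
Note: deg(f) ≤ deg(F) = 2; strict inequality happens when F is divisible by Z (lost terms).


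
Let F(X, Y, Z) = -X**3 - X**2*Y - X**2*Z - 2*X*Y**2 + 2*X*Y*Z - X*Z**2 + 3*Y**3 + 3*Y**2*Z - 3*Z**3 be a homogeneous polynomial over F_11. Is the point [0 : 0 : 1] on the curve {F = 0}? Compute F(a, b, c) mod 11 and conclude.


F(0,0,1) ≡ 8 (mod 11); P is NOT on the curve.

Evaluate F(0, 0, 1) term-by-term (mod 11).
  -X**3 ↦ -1·0·1·1 = 0
  -X**2*Y ↦ -1·0·0·1 = 0
  -X**2*Z ↦ -1·0·1·1 = 0
  -2*X*Y**2 ↦ -2·0·0·1 = 0
  2*X*Y*Z ↦ 2·0·0·1 = 0
  -X*Z**2 ↦ -1·0·1·1 = 0
  3*Y**3 ↦ 3·1·0·1 = 0
  3*Y**2*Z ↦ 3·1·0·1 = 0
  -3*Z**3 ↦ -3·1·1·1 = -3
Sum: F(0, 0, 1) = (0) + (0) + (0) + (0) + (0) + (0) + (0) + (0) + (-3) = -3.
Reducing mod 11: -3 ≡ 8 (mod 11).
Since F(a, b, c) ≡ 8 ≠ 0 (mod 11), P does NOT lie on the curve.


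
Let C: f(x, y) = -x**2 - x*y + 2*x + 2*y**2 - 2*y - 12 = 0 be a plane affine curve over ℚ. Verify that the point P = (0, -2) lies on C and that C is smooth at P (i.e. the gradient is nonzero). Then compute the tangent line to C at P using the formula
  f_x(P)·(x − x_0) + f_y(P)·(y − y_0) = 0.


Tangent line at P: 4*x - 10*y - 20 = 0.

Step 1: f(0, -2) = 0, so P lies on C.
Step 2: partial derivatives
  f_x(x, y) = -2*x - y + 2, f_y(x, y) = -x + 4*y - 2.
  f_x(P) = 4, f_y(P) = -10 (gradient nonzero, so P is smooth).
Step 3: tangent line at P: 4·(x − 0) + -10·(y − -2) = 0.
Expanding: 4*x - 10*y - 20 = 0.


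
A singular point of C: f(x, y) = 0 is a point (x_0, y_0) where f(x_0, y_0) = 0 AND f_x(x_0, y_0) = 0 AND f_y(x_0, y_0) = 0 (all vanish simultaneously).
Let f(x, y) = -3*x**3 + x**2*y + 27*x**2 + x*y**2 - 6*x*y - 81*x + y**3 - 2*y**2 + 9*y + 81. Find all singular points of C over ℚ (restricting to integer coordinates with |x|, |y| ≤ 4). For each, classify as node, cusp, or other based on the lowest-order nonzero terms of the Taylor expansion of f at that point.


Singular points: {(3, 0)}; classification: cusp.

Compute partial derivatives:
  f_x = -9*x**2 + 2*x*y + 54*x + y**2 - 6*y - 81.
  f_y = x**2 + 2*x*y - 6*x + 3*y**2 - 4*y + 9.
Scan x_0 ∈ {−4, ..., 4}. For each x_0, f_y(x_0, y) is a polynomial in y; find its integer roots y ∈ {−4, ..., 4}, then test f_x and f at those candidates.
  x = -4: f_y(-4, y) = 3*y**2 - 12*y + 49; no integer root y with |y| ≤ 4.
  x = -3: f_y(-3, y) = 3*y**2 - 10*y + 36; no integer root y with |y| ≤ 4.
  x = -2: f_y(-2, y) = 3*y**2 - 8*y + 25; no integer root y with |y| ≤ 4.
  x = -1: f_y(-1, y) = 3*y**2 - 6*y + 16; no integer root y with |y| ≤ 4.
  x = 0: f_y(0, y) = 3*y**2 - 4*y + 9; no integer root y with |y| ≤ 4.
  x = 1: f_y(1, y) = 3*y**2 - 2*y + 4; no integer root y with |y| ≤ 4.
  x = 2: f_y(2, y) = 3*y**2 + 1; no integer root y with |y| ≤ 4.
  x = 3: f_y(3, y) = 3*y**2 + 2*y; vanishes at y ∈ {0}. (3, 0): f_x = 0, f = 0 — SINGULAR.
  x = 4: f_y(4, y) = 3*y**2 + 4*y + 1; vanishes at y ∈ {-1}. (4, -1): f_x = -10 ≠ 0.
Only singular point on the grid: (3, 0).
Classify: substitute x = 3 + u, y = 0 + v and expand: f = -3*u**3 + u**2*v + u*v**2 + v**3 + v**2.
No constant or linear terms (consistent with a singular point). Quadratic part: v**2. Cubic part: -3*u**3 + u**2*v + u*v**2 + v**3.
The quadratic part v**2 is a perfect square, so there is a single (double) tangent line v = 0, i.e. y = 0. Restricting the cubic part to that line (v = 0) leaves -3*u**3 ≠ 0, so f is not divisible by v and the branch is v² ≈ 3*u**3 to lowest order — this is a cusp.
Classification: cusp.


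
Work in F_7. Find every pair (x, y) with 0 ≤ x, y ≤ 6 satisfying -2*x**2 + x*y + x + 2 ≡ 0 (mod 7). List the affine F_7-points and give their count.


Affine F_7-points: {(1, 6), (2, 2), (3, 2), (4, 3), (5, 3), (6, 6)}; count = 6.

For each of the 49 pairs (x, y) ∈ F_7², evaluate f(x, y) mod 7. Record the zeros.
  x = 0: [0↦2, 1↦2, 2↦2, 3↦2, 4↦2, 5↦2, 6↦2]  zeros at y ∈ ∅
  x = 1: [0↦1, 1↦2, 2↦3, 3↦4, 4↦5, 5↦6, 6↦0]  zeros at y ∈ {6}
  x = 2: [0↦3, 1↦5, 2↦0, 3↦2, 4↦4, 5↦6, 6↦1]  zeros at y ∈ {2}
  x = 3: [0↦1, 1↦4, 2↦0, 3↦3, 4↦6, 5↦2, 6↦5]  zeros at y ∈ {2}
  x = 4: [0↦2, 1↦6, 2↦3, 3↦0, 4↦4, 5↦1, 6↦5]  zeros at y ∈ {3}
  x = 5: [0↦6, 1↦4, 2↦2, 3↦0, 4↦5, 5↦3, 6↦1]  zeros at y ∈ {3}
  x = 6: [0↦6, 1↦5, 2↦4, 3↦3, 4↦2, 5↦1, 6↦0]  zeros at y ∈ {6}
Collecting zeros: affine points = {(1, 6), (2, 2), (3, 2), (4, 3), (5, 3), (6, 6)}.
Total count |C(F_7)_aff| = 6.


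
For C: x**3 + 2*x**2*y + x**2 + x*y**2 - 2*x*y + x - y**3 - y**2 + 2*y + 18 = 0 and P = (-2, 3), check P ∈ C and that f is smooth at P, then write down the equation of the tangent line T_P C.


Tangent line at P: -12*x - 31*y + 69 = 0.

Step 1: f(-2, 3) = 0, so P lies on C.
Step 2: partial derivatives
  f_x(x, y) = 3*x**2 + 4*x*y + 2*x + y**2 - 2*y + 1, f_y(x, y) = 2*x**2 + 2*x*y - 2*x - 3*y**2 - 2*y + 2.
  f_x(P) = -12, f_y(P) = -31 (gradient nonzero, so P is smooth).
Step 3: tangent line at P: -12·(x − -2) + -31·(y − 3) = 0.
Expanding: -12*x - 31*y + 69 = 0.


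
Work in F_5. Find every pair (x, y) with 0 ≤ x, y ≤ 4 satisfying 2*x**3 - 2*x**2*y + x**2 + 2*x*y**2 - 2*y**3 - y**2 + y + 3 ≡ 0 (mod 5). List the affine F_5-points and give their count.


Affine F_5-points: {(0, 2), (1, 4), (2, 2), (2, 3), (2, 4), (3, 4)}; count = 6.

For each of the 25 pairs (x, y) ∈ F_5², evaluate f(x, y) mod 5. Record the zeros.
  x = 0: [0↦3, 1↦1, 2↦0, 3↦3, 4↦3]  zeros at y ∈ {2}
  x = 1: [0↦1, 1↦4, 2↦2, 3↦3, 4↦0]  zeros at y ∈ {4}
  x = 2: [0↦3, 1↦2, 2↦0, 3↦0, 4↦0]  zeros at y ∈ {2, 3, 4}
  x = 3: [0↦1, 1↦2, 2↦1, 3↦1, 4↦0]  zeros at y ∈ {4}
  x = 4: [0↦2, 1↦1, 2↦2, 3↦3, 4↦2]  zeros at y ∈ ∅
Collecting zeros: affine points = {(0, 2), (1, 4), (2, 2), (2, 3), (2, 4), (3, 4)}.
Total count |C(F_5)_aff| = 6.


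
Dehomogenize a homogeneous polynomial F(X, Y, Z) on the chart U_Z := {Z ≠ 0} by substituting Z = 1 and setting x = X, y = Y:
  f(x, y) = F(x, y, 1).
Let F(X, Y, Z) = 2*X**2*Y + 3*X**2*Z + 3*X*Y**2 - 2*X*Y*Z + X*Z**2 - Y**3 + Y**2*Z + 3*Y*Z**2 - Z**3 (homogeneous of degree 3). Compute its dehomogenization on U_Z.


f(x, y) = 2*x**2*y + 3*x**2 + 3*x*y**2 - 2*x*y + x - y**3 + y**2 + 3*y - 1

On U_Z we set Z = 1. Each monomial c·X^i·Y^j·Z^k in F becomes c·x^i·y^j·1^k = c·x^i·y^j.
Substituting Z = 1: F(X, Y, 1) = 2*x**2*y + 3*x**2 + 3*x*y**2 - 2*x*y + x - y**3 + y**2 + 3*y - 1.
Note: deg(f) ≤ deg(F) = 3; strict inequality happens when F is divisible by Z (lost terms).


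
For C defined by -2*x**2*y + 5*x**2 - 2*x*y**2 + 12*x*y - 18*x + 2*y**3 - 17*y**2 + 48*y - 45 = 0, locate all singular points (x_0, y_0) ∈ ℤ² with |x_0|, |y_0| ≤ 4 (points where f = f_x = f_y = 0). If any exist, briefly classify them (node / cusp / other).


Singular points: {(0, 3)}; classification: node.

Compute partial derivatives:
  f_x = -4*x*y + 10*x - 2*y**2 + 12*y - 18.
  f_y = -2*x**2 - 4*x*y + 12*x + 6*y**2 - 34*y + 48.
Scan x_0 ∈ {−4, ..., 4}. For each x_0, f_y(x_0, y) is a polynomial in y; find its integer roots y ∈ {−4, ..., 4}, then test f_x and f at those candidates.
  x = -4: f_y(-4, y) = 6*y**2 - 18*y - 32; no integer root y with |y| ≤ 4.
  x = -3: f_y(-3, y) = 6*y**2 - 22*y - 6; no integer root y with |y| ≤ 4.
  x = -2: f_y(-2, y) = 6*y**2 - 26*y + 16; no integer root y with |y| ≤ 4.
  x = -1: f_y(-1, y) = 6*y**2 - 30*y + 34; no integer root y with |y| ≤ 4.
  x = 0: f_y(0, y) = 6*y**2 - 34*y + 48; vanishes at y ∈ {3}. (0, 3): f_x = 0, f = 0 — SINGULAR.
  x = 1: f_y(1, y) = 6*y**2 - 38*y + 58; no integer root y with |y| ≤ 4.
  x = 2: f_y(2, y) = 6*y**2 - 42*y + 64; no integer root y with |y| ≤ 4.
  x = 3: f_y(3, y) = 6*y**2 - 46*y + 66; no integer root y with |y| ≤ 4.
  x = 4: f_y(4, y) = 6*y**2 - 50*y + 64; no integer root y with |y| ≤ 4.
Only singular point on the grid: (0, 3).
Classify: substitute x = 0 + u, y = 3 + v and expand: f = -2*u**2*v - u**2 - 2*u*v**2 + 2*v**3 + v**2.
No constant or linear terms (consistent with a singular point). Quadratic part: -u**2 + v**2. Cubic part: -2*u**2*v - 2*u*v**2 + 2*v**3.
The quadratic part v**2 - u**2 = (v − u)(v + u) splits into two distinct linear factors, so there are two distinct tangent lines y − 3 = ±(x − 0) — this is a node (ordinary double point).
Classification: node.


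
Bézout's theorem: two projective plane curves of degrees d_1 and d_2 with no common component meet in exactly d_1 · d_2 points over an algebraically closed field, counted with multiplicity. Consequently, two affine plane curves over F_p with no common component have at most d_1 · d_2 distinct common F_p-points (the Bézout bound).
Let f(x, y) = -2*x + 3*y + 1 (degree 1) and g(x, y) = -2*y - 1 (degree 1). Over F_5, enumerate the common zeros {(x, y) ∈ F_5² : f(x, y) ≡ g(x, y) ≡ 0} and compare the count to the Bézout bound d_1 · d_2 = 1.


Common zeros: {(1, 2)}; count = 1; Bézout bound = 1.

deg(f) = 1, deg(g) = 1, so Bézout bound = 1.
Scan x ∈ F_5. For each x, list the y ∈ F_5 with f(x, y) ≡ 0 and those with g(x, y) ≡ 0 (mod 5); the common zeros in that column are the intersection.
  x = 0: f ≡ 0 at y ∈ {3}; g ≡ 0 at y ∈ {2}; common: ∅.
  x = 1: f ≡ 0 at y ∈ {2}; g ≡ 0 at y ∈ {2}; common: {2}.
  x = 2: f ≡ 0 at y ∈ {1}; g ≡ 0 at y ∈ {2}; common: ∅.
  x = 3: f ≡ 0 at y ∈ {0}; g ≡ 0 at y ∈ {2}; common: ∅.
  x = 4: f ≡ 0 at y ∈ {4}; g ≡ 0 at y ∈ {2}; common: ∅.
Collecting: common zeros = {(1, 2)}, so the count is 1.
Comparison with the Bézout bound: 1 ≤ 1 = deg(f)·deg(g), as expected for curves with no common component (the bound is attained).


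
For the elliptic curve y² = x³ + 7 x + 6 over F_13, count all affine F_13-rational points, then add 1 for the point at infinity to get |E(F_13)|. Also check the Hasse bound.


Affine points = {(1, 1), (1, 12), (5, 6), (5, 7), (6, 2), (6, 11), (10, 6), (10, 7), (11, 6), (11, 7)}; affine count = 10; |E(F_13)| = 11.

Discriminant check: Δ ∝ 4a³ + 27b² = 4·7³ + 27·6² = 4·343 + 27·36 ≡ 4 (mod 13). Nonzero ⇒ E is nonsingular.
For each x ∈ F_13, compute rhs = x³ + 7·x + 6 mod 13, then count y ∈ F_13 with y² ≡ rhs.
  x = 0: rhs = 6, matching y values: none (0 points).
  x = 1: rhs = 1, matching y values: 1, 12 (2 points).
  x = 2: rhs = 2, matching y values: none (0 points).
  x = 3: rhs = 2, matching y values: none (0 points).
  x = 4: rhs = 7, matching y values: none (0 points).
  x = 5: rhs = 10, matching y values: 6, 7 (2 points).
  x = 6: rhs = 4, matching y values: 2, 11 (2 points).
  x = 7: rhs = 8, matching y values: none (0 points).
  x = 8: rhs = 2, matching y values: none (0 points).
  x = 9: rhs = 5, matching y values: none (0 points).
  x = 10: rhs = 10, matching y values: 6, 7 (2 points).
  x = 11: rhs = 10, matching y values: 6, 7 (2 points).
  x = 12: rhs = 11, matching y values: none (0 points).
Total affine count: 10.
Full point count |E(F_13)| = 10 + 1 = 11.
Hasse bound: |11 − (13+1)| = |-3| = 3 ≤ 2√13 ≈ 7.2111 ✓.


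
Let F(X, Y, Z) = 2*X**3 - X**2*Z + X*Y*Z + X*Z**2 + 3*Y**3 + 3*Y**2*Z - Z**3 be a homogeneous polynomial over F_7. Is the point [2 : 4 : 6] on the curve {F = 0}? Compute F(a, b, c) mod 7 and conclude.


F(2,4,6) ≡ 5 (mod 7); P is NOT on the curve.

Evaluate F(2, 4, 6) term-by-term (mod 7).
  2*X**3 ↦ 2·8·1·1 = 16
  -X**2*Z ↦ -1·4·1·6 = -24
  X*Y*Z ↦ 1·2·4·6 = 48
  X*Z**2 ↦ 1·2·1·36 = 72
  3*Y**3 ↦ 3·1·64·1 = 192
  3*Y**2*Z ↦ 3·1·16·6 = 288
  -Z**3 ↦ -1·1·1·216 = -216
Sum: F(2, 4, 6) = (16) + (-24) + (48) + (72) + (192) + (288) + (-216) = 376.
Reducing mod 7: 376 ≡ 5 (mod 7).
Since F(a, b, c) ≡ 5 ≠ 0 (mod 7), P does NOT lie on the curve.


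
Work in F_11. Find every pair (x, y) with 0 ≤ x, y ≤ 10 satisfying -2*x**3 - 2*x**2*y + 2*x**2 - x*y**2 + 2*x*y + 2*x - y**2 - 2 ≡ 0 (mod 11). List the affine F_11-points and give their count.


Affine F_11-points: {(0, 3), (0, 8), (1, 0), (6, 5), (6, 10), (7, 8), (7, 9), (8, 4), (8, 8), (10, 0)}; count = 10.

For each of the 121 pairs (x, y) ∈ F_11², evaluate f(x, y) mod 11. Record the zeros.
  x = 0: [0↦9, 1↦8, 2↦5, 3↦0, 4↦4, 5↦6, 6↦6, 7↦4, 8↦0, 9↦5, 10↦8]  zeros at y ∈ {3, 8}
  x = 1: [0↦0, 1↦9, 2↦3, 3↦4, 4↦1, 5↦5, 6↦5, 7↦1, 8↦4, 9↦3, 10↦9]  zeros at y ∈ {0}
  x = 2: [0↦5, 1↦9, 2↦7, 3↦10, 4↦7, 5↦9, 6↦5, 7↦6, 8↦1, 9↦1, 10↦6]  zeros at y ∈ ∅
  x = 3: [0↦1, 1↦7, 2↦5, 3↦6, 4↦10, 5↦6, 6↦5, 7↦7, 8↦1, 9↦9, 10↦9]  zeros at y ∈ ∅
  x = 4: [0↦9, 1↦2, 2↦7, 3↦2, 4↦9, 5↦6, 6↦4, 7↦3, 8↦3, 9↦4, 10↦6]  zeros at y ∈ ∅
  x = 5: [0↦6, 1↦4, 2↦1, 3↦8, 4↦3, 5↦8, 6↦1, 7↦4, 8↦6, 9↦7, 10↦7]  zeros at y ∈ ∅
  x = 6: [0↦2, 1↦1, 2↦8, 3↦1, 4↦2, 5↦0, 6↦6, 7↦9, 8↦9, 9↦6, 10↦0]  zeros at y ∈ {5, 10}
  x = 7: [0↦7, 1↦3, 2↦5, 3↦2, 4↦5, 5↦3, 6↦7, 7↦6, 8↦0, 9↦0, 10↦6]  zeros at y ∈ {8, 9}
  x = 8: [0↦9, 1↦9, 2↦2, 3↦10, 4↦0, 5↦5, 6↦3, 7↦5, 8↦0, 9↦10, 10↦2]  zeros at y ∈ {4, 8}
  x = 9: [0↦7, 1↦7, 2↦9, 3↦2, 4↦8, 5↦5, 6↦4, 7↦5, 8↦8, 9↦2, 10↦9]  zeros at y ∈ ∅
  x = 10: [0↦0, 1↦7, 2↦3, 3↦10, 4↦6, 5↦2, 6↦9, 7↦5, 8↦1, 9↦8, 10↦4]  zeros at y ∈ {0}
Collecting zeros: affine points = {(0, 3), (0, 8), (1, 0), (6, 5), (6, 10), (7, 8), (7, 9), (8, 4), (8, 8), (10, 0)}.
Total count |C(F_11)_aff| = 10.


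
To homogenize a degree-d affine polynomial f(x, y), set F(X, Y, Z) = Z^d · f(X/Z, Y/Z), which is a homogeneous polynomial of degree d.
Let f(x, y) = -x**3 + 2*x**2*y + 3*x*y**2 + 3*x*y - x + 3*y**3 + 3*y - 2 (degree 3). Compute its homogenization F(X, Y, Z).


F(X, Y, Z) = -X**3 + 2*X**2*Y + 3*X*Y**2 + 3*X*Y*Z - X*Z**2 + 3*Y**3 + 3*Y*Z**2 - 2*Z**3

deg(f) = 3.
Substitute x = X/Z, y = Y/Z into f, then multiply by Z^3.
  monomial -1·x^3·y^0 ↦ -1·X^3·Y^0·Z^0.
  monomial 2·x^2·y^1 ↦ 2·X^2·Y^1·Z^0.
  monomial 3·x^1·y^2 ↦ 3·X^1·Y^2·Z^0.
  monomial 3·x^1·y^1 ↦ 3·X^1·Y^1·Z^1.
  monomial -1·x^1·y^0 ↦ -1·X^1·Y^0·Z^2.
  monomial 3·x^0·y^3 ↦ 3·X^0·Y^3·Z^0.
  monomial 3·x^0·y^1 ↦ 3·X^0·Y^1·Z^2.
  monomial -2·x^0·y^0 ↦ -2·X^0·Y^0·Z^3.
Collecting: F(X, Y, Z) = -X**3 + 2*X**2*Y + 3*X*Y**2 + 3*X*Y*Z - X*Z**2 + 3*Y**3 + 3*Y*Z**2 - 2*Z**3.


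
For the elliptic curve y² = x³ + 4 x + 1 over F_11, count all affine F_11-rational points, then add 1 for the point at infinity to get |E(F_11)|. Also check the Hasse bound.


Affine points = {(0, 1), (0, 10), (4, 2), (4, 9), (5, 5), (5, 6), (7, 3), (7, 8)}; affine count = 8; |E(F_11)| = 9.

Discriminant check: Δ ∝ 4a³ + 27b² = 4·4³ + 27·1² = 4·64 + 27·1 ≡ 8 (mod 11). Nonzero ⇒ E is nonsingular.
For each x ∈ F_11, compute rhs = x³ + 4·x + 1 mod 11, then count y ∈ F_11 with y² ≡ rhs.
  x = 0: rhs = 1, matching y values: 1, 10 (2 points).
  x = 1: rhs = 6, matching y values: none (0 points).
  x = 2: rhs = 6, matching y values: none (0 points).
  x = 3: rhs = 7, matching y values: none (0 points).
  x = 4: rhs = 4, matching y values: 2, 9 (2 points).
  x = 5: rhs = 3, matching y values: 5, 6 (2 points).
  x = 6: rhs = 10, matching y values: none (0 points).
  x = 7: rhs = 9, matching y values: 3, 8 (2 points).
  x = 8: rhs = 6, matching y values: none (0 points).
  x = 9: rhs = 7, matching y values: none (0 points).
  x = 10: rhs = 7, matching y values: none (0 points).
Total affine count: 8.
Full point count |E(F_11)| = 8 + 1 = 9.
Hasse bound: |9 − (11+1)| = |-3| = 3 ≤ 2√11 ≈ 6.6332 ✓.
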